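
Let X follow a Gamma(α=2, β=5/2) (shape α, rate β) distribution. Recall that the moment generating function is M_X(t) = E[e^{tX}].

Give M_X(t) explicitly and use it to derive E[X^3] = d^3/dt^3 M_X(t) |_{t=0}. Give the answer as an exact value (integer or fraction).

E[X^3] = M^(3)(0) = 192/125

M_X(t) = 25/(4*(5/2 - t)^2)
M^(3)(t) = -4800/(32*t^5 - 400*t^4 + 2000*t^3 - 5000*t^2 + 6250*t - 3125)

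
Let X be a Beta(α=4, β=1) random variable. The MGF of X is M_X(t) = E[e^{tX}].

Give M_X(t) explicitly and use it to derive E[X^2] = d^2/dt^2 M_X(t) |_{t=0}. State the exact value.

E[X^2] = M′′(0) = 2/3

M_X(t) = ₁F₁(4; 5; t)
M′(t) = 4*₁F₁(5; 6; t)/5
M′′(t) = 2*₁F₁(6; 7; t)/3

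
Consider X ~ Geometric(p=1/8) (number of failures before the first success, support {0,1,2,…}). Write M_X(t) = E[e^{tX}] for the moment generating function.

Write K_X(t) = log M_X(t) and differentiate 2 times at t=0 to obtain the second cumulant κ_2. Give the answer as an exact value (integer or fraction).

κ_2 = K^(2)(0) = 56

M_X(t) = 1/(8*(1 - 7*e^(t)/8))
K_X(t) = log M_X(t) = -log(1 - 7*e^(t)/8) - 3*log(2)
K^(2)(t) = 56*e^(t)/(49*e^(2*t) - 112*e^(t) + 64)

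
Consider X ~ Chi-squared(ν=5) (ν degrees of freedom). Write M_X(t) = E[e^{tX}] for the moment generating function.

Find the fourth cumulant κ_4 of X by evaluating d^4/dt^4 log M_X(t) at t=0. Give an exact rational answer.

κ_4 = d^4K/dt^4 |_{t=0} = 240

M_X(t) = (1 - 2*t)^(-5/2)
K_X(t) = log M_X(t) = -5*log(1 - 2*t)/2
dK/dt = -5/(2*t - 1)
d^2K/dt^2 = 10/(4*t^2 - 4*t + 1)
d^3K/dt^3 = -40/(8*t^3 - 12*t^2 + 6*t - 1)
d^4K/dt^4 = 240/(16*t^4 - 32*t^3 + 24*t^2 - 8*t + 1)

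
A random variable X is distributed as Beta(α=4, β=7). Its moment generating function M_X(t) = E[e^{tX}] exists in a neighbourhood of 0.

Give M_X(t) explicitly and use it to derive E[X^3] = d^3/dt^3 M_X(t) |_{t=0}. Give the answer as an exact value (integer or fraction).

E[X^3] = M′′′(0) = 10/143

M_X(t) = ₁F₁(4; 11; t)
M′(t) = 4*₁F₁(5; 12; t)/11
M′′(t) = 5*₁F₁(6; 13; t)/33
M′′′(t) = 10*₁F₁(7; 14; t)/143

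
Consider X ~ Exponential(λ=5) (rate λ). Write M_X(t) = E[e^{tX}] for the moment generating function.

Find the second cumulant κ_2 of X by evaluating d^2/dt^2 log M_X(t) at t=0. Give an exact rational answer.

M_X(t) = 5/(5 - t)
K_X(t) = log M_X(t) = -log(5 - t) + log(5)
K^(2)(t) = 1/(t^2 - 10*t + 25)

κ_2 = K^(2)(0) = 1/25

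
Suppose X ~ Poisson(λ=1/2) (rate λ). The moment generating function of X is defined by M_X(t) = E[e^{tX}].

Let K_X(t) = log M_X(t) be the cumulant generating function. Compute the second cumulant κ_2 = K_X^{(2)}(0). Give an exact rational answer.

M_X(t) = e^(e^(t)/2 - 1/2)
K_X(t) = log M_X(t) = e^(t)/2 - 1/2
dK/dt = e^(t)/2
d^2K/dt^2 = e^(t)/2

κ_2 = d^2K/dt^2 |_{t=0} = 1/2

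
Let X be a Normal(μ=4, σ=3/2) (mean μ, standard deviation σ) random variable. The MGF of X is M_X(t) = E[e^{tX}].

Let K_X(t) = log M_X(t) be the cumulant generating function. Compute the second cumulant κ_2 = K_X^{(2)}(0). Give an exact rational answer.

κ_2 = K′′(0) = 9/4

M_X(t) = e^(9*t^2/8 + 4*t)
K_X(t) = log M_X(t) = 9*t^2/8 + 4*t
K′(t) = 9*t/4 + 4
K′′(t) = 9/4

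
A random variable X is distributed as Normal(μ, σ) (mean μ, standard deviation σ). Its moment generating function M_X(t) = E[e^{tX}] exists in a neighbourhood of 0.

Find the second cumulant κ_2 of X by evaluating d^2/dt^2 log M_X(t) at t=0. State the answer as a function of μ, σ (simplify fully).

κ_2 = D^2[K](0) = σ^2

M_X(t) = e^(μ*t + σ^2*t^2/2)
K_X(t) = log M_X(t) = μ*t + σ^2*t^2/2
D^2[K](t) = σ^2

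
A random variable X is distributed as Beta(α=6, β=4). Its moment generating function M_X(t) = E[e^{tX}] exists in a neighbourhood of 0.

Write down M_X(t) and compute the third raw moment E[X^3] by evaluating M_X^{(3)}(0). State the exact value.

M_X(t) = ₁F₁(6; 10; t)
M^(3)(t) = 14*₁F₁(9; 13; t)/55

E[X^3] = M^(3)(0) = 14/55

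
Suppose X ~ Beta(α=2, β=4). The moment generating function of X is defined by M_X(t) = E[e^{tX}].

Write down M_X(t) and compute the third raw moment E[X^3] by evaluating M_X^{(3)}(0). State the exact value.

M_X(t) = ₁F₁(2; 6; t)
M^(3)(t) = ₁F₁(5; 9; t)/14

E[X^3] = M^(3)(0) = 1/14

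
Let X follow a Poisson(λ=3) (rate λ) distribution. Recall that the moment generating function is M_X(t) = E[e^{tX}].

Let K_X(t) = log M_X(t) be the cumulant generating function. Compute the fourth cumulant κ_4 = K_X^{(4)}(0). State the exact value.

M_X(t) = e^(3*e^(t) - 3)
K_X(t) = log M_X(t) = 3*e^(t) - 3
K′(t) = 3*e^(t)
K′′(t) = 3*e^(t)
K′′′(t) = 3*e^(t)
K′′′′(t) = 3*e^(t)

κ_4 = K′′′′(0) = 3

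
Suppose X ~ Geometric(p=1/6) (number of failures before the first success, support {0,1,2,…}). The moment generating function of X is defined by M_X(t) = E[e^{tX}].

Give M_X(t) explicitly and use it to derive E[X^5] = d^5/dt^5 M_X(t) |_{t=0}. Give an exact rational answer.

E[X^5] = d^5M/dt^5 |_{t=0} = 544505

M_X(t) = 1/(6*(1 - 5*e^(t)/6))
dM/dt = 5*e^(t)/(25*e^(2*t) - 60*e^(t) + 36)
d^2M/dt^2 = (-25*e^(2*t) - 30*e^(t))/(125*e^(3*t) - 450*e^(2*t) + 540*e^(t) - 216)
d^3M/dt^3 = (125*e^(3*t) + 600*e^(2*t) + 180*e^(t))/(625*e^(4*t) - 3000*e^(3*t) + 5400*e^(2*t) - 4320*e^(t) + 1296)
d^4M/dt^4 = (-625*e^(4*t) - 8250*e^(3*t) - 9900*e^(2*t) - 1080*e^(t))/(3125*e^(5*t) - 18750*e^(4*t) + 45000*e^(3*t) - 54000*e^(2*t) + 32400*e^(t) - 7776)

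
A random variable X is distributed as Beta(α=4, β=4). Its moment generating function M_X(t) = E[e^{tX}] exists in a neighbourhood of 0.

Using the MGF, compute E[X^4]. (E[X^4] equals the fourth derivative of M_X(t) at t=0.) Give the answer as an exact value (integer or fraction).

M_X(t) = ₁F₁(4; 8; t)
M′(t) = ₁F₁(5; 9; t)/2
M′′(t) = 5*₁F₁(6; 10; t)/18
M′′′(t) = ₁F₁(7; 11; t)/6
M′′′′(t) = 7*₁F₁(8; 12; t)/66

E[X^4] = M′′′′(0) = 7/66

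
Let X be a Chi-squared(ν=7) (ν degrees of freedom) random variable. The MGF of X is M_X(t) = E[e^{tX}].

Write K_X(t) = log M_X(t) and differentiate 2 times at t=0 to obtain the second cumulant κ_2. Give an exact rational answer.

M_X(t) = (1 - 2*t)^(-7/2)
K_X(t) = log M_X(t) = -7*log(1 - 2*t)/2
dK/dt = -7/(2*t - 1)
d^2K/dt^2 = 14/(4*t^2 - 4*t + 1)

κ_2 = d^2K/dt^2 |_{t=0} = 14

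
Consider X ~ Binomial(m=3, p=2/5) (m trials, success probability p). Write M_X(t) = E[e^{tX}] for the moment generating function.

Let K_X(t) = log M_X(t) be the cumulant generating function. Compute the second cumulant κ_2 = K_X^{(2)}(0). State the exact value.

M_X(t) = (2*e^(t)/5 + 3/5)^3
K_X(t) = log M_X(t) = 3*log(2*e^(t)/5 + 3/5)
K′(t) = 6*e^(t)/(2*e^(t) + 3)
K′′(t) = 18*e^(t)/(4*e^(2*t) + 12*e^(t) + 9)

κ_2 = K′′(0) = 18/25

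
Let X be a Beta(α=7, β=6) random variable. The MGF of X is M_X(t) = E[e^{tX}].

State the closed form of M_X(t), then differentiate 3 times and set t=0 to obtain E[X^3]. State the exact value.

M_X(t) = ₁F₁(7; 13; t)
M′(t) = 7*₁F₁(8; 14; t)/13
M′′(t) = 4*₁F₁(9; 15; t)/13
M′′′(t) = 12*₁F₁(10; 16; t)/65

E[X^3] = M′′′(0) = 12/65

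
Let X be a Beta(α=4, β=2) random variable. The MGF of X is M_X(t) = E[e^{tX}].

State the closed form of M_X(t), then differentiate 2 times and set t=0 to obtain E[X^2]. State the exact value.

E[X^2] = M′′(0) = 10/21

M_X(t) = ₁F₁(4; 6; t)
M′(t) = 2*₁F₁(5; 7; t)/3
M′′(t) = 10*₁F₁(6; 8; t)/21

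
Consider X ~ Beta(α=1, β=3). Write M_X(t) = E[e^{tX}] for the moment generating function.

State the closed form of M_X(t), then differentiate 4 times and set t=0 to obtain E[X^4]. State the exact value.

M_X(t) = ₁F₁(1; 4; t)
dM/dt = ₁F₁(2; 5; t)/4
d^2M/dt^2 = ₁F₁(3; 6; t)/10
d^3M/dt^3 = ₁F₁(4; 7; t)/20
d^4M/dt^4 = ₁F₁(5; 8; t)/35

E[X^4] = d^4M/dt^4 |_{t=0} = 1/35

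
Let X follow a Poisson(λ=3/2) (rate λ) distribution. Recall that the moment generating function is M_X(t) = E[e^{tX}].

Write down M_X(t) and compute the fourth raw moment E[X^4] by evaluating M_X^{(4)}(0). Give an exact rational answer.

E[X^4] = M^(4)(0) = 681/16

M_X(t) = e^(3*e^(t)/2 - 3/2)
M^(4)(t) = (81*e^(4*t)*e^(3*e^(t)/2) + 324*e^(3*t)*e^(3*e^(t)/2) + 252*e^(2*t)*e^(3*e^(t)/2) + 24*e^(t)*e^(3*e^(t)/2))*e^(-3/2)/16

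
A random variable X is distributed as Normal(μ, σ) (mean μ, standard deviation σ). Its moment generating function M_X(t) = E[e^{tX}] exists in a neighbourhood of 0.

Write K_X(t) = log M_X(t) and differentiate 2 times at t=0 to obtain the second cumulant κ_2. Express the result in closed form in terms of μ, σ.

κ_2 = D^2[K](0) = σ^2

M_X(t) = e^(μ*t + σ^2*t^2/2)
K_X(t) = log M_X(t) = μ*t + σ^2*t^2/2
D^2[K](t) = σ^2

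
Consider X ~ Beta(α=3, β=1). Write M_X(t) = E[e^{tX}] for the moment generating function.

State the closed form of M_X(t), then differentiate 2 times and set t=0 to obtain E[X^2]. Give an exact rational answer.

M_X(t) = ₁F₁(3; 4; t)
dM/dt = 3*₁F₁(4; 5; t)/4
d^2M/dt^2 = 3*₁F₁(5; 6; t)/5

E[X^2] = d^2M/dt^2 |_{t=0} = 3/5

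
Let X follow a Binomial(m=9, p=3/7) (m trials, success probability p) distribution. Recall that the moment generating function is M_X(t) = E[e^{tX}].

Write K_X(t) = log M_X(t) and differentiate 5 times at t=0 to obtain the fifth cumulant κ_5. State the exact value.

κ_5 = K^(5)(0) = -10260/16807

M_X(t) = (3*e^(t)/7 + 4/7)^9
K_X(t) = log M_X(t) = 9*log(3*e^(t)/7 + 4/7)
K^(5)(t) = (-2916*e^(4*t) + 42768*e^(3*t) - 57024*e^(2*t) + 6912*e^(t))/(243*e^(5*t) + 1620*e^(4*t) + 4320*e^(3*t) + 5760*e^(2*t) + 3840*e^(t) + 1024)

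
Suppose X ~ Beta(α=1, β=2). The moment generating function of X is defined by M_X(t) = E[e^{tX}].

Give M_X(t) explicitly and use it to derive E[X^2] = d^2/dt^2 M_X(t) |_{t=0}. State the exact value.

M_X(t) = ₁F₁(1; 3; t)
dM/dt = ₁F₁(2; 4; t)/3
d^2M/dt^2 = ₁F₁(3; 5; t)/6

E[X^2] = d^2M/dt^2 |_{t=0} = 1/6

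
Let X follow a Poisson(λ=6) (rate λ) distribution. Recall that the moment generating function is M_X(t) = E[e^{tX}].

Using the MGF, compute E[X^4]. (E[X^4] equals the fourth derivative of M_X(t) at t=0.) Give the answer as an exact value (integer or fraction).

E[X^4] = d^4M/dt^4 |_{t=0} = 2850

M_X(t) = e^(6*e^(t) - 6)
dM/dt = 6*e^(-6)*e^(t)*e^(6*e^(t))
d^2M/dt^2 = (36*e^(2*t)*e^(6*e^(t)) + 6*e^(t)*e^(6*e^(t)))*e^(-6)
d^3M/dt^3 = (216*e^(3*t)*e^(6*e^(t)) + 108*e^(2*t)*e^(6*e^(t)) + 6*e^(t)*e^(6*e^(t)))*e^(-6)
d^4M/dt^4 = (1296*e^(4*t)*e^(6*e^(t)) + 1296*e^(3*t)*e^(6*e^(t)) + 252*e^(2*t)*e^(6*e^(t)) + 6*e^(t)*e^(6*e^(t)))*e^(-6)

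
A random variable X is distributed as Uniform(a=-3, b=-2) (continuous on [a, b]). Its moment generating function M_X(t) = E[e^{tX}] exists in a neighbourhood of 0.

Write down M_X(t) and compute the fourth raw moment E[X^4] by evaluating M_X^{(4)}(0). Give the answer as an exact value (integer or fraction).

M_X(t) = (e^(-2*t) - e^(-3*t))/t
dM/dt = (-2*t*e^(t) + 3*t - e^(t) + 1)*e^(-3*t)/t^2
d^2M/dt^2 = (4*t^2*e^(t) - 9*t^2 + 4*t*e^(t) - 6*t + 2*e^(t) - 2)*e^(-3*t)/t^3
d^3M/dt^3 = (-8*t^3*e^(t) + 27*t^3 - 12*t^2*e^(t) + 27*t^2 - 12*t*e^(t) + 18*t - 6*e^(t) + 6)*e^(-3*t)/t^4
d^4M/dt^4 = (16*t^4*e^(t) - 81*t^4 + 32*t^3*e^(t) - 108*t^3 + 48*t^2*e^(t) - 108*t^2 + 48*t*e^(t) - 72*t + 24*e^(t) - 24)*e^(-3*t)/t^5

E[X^4] = d^4M/dt^4 |_{t=0} = 211/5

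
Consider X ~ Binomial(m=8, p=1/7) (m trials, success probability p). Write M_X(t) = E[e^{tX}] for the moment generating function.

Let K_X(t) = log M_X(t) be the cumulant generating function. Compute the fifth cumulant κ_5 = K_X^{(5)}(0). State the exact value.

M_X(t) = (e^(t)/7 + 6/7)^8
K_X(t) = log M_X(t) = 8*log(e^(t)/7 + 6/7)
K′(t) = 8*e^(t)/(e^(t) + 6)
K′′(t) = 48*e^(t)/(e^(2*t) + 12*e^(t) + 36)
K′′′(t) = (-48*e^(2*t) + 288*e^(t))/(e^(3*t) + 18*e^(2*t) + 108*e^(t) + 216)
K′′′′(t) = (48*e^(3*t) - 1152*e^(2*t) + 1728*e^(t))/(e^(4*t) + 24*e^(3*t) + 216*e^(2*t) + 864*e^(t) + 1296)
K′′′′′(t) = (-48*e^(4*t) + 3168*e^(3*t) - 19008*e^(2*t) + 10368*e^(t))/(e^(5*t) + 30*e^(4*t) + 360*e^(3*t) + 2160*e^(2*t) + 6480*e^(t) + 7776)

κ_5 = K′′′′′(0) = -5520/16807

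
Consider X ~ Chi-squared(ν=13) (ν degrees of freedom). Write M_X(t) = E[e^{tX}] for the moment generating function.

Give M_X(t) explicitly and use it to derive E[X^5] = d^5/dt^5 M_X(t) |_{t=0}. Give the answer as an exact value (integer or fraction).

M_X(t) = (1 - 2*t)^(-13/2)
dM/dt = -13/(128*t^7*√(1 - 2*t) - 448*t^6*√(1 - 2*t) + 672*t^5*√(1 - 2*t) - 560*t^4*√(1 - 2*t) + 280*t^3*√(1 - 2*t) - 84*t^2*√(1 - 2*t) + 14*t*√(1 - 2*t) - √(1 - 2*t))

E[X^5] = d^5M/dt^5 |_{t=0} = 1322685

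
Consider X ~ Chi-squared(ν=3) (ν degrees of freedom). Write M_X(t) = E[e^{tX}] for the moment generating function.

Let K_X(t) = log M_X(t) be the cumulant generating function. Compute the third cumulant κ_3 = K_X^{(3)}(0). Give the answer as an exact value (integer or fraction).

κ_3 = K′′′(0) = 24

M_X(t) = (1 - 2*t)^(-3/2)
K_X(t) = log M_X(t) = -3*log(1 - 2*t)/2
K′(t) = -3/(2*t - 1)
K′′(t) = 6/(4*t^2 - 4*t + 1)
K′′′(t) = -24/(8*t^3 - 12*t^2 + 6*t - 1)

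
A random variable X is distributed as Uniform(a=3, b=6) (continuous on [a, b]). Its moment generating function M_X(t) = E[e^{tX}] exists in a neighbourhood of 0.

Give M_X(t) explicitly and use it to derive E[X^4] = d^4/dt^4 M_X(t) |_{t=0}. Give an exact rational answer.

M_X(t) = (e^(6*t) - e^(3*t))/(3*t)
M′(t) = (6*t*e^(6*t) - 3*t*e^(3*t) - e^(6*t) + e^(3*t))/(3*t^2)
M′′(t) = (36*t^2*e^(6*t) - 9*t^2*e^(3*t) - 12*t*e^(6*t) + 6*t*e^(3*t) + 2*e^(6*t) - 2*e^(3*t))/(3*t^3)
M′′′(t) = (72*t^3*e^(6*t) - 9*t^3*e^(3*t) - 36*t^2*e^(6*t) + 9*t^2*e^(3*t) + 12*t*e^(6*t) - 6*t*e^(3*t) - 2*e^(6*t) + 2*e^(3*t))/t^4

E[X^4] = M′′′′(0) = 2511/5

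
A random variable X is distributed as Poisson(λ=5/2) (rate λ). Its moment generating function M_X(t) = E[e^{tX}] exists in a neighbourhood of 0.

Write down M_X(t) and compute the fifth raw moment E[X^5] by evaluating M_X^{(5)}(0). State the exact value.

M_X(t) = e^(5*e^(t)/2 - 5/2)
M^(5)(t) = (3125*e^(5*t)*e^(5*e^(t)/2) + 12500*e^(4*t)*e^(5*e^(t)/2) + 12500*e^(3*t)*e^(5*e^(t)/2) + 3000*e^(2*t)*e^(5*e^(t)/2) + 80*e^(t)*e^(5*e^(t)/2))*e^(-5/2)/32

E[X^5] = M^(5)(0) = 31205/32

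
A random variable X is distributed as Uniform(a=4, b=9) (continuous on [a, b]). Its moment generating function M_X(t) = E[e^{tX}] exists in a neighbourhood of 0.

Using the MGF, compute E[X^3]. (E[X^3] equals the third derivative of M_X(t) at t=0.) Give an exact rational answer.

E[X^3] = M′′′(0) = 1261/4

M_X(t) = (e^(9*t) - e^(4*t))/(5*t)
M′(t) = (9*t*e^(9*t) - 4*t*e^(4*t) - e^(9*t) + e^(4*t))/(5*t^2)
M′′(t) = (81*t^2*e^(9*t) - 16*t^2*e^(4*t) - 18*t*e^(9*t) + 8*t*e^(4*t) + 2*e^(9*t) - 2*e^(4*t))/(5*t^3)
M′′′(t) = (729*t^3*e^(9*t) - 64*t^3*e^(4*t) - 243*t^2*e^(9*t) + 48*t^2*e^(4*t) + 54*t*e^(9*t) - 24*t*e^(4*t) - 6*e^(9*t) + 6*e^(4*t))/(5*t^4)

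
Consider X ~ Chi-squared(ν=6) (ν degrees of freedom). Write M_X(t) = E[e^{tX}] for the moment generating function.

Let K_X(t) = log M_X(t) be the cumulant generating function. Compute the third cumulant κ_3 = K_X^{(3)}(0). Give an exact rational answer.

κ_3 = D^3[K](0) = 48

M_X(t) = (1 - 2*t)^(-3)
K_X(t) = log M_X(t) = -3*log(1 - 2*t)
D^3[K](t) = -48/(8*t^3 - 12*t^2 + 6*t - 1)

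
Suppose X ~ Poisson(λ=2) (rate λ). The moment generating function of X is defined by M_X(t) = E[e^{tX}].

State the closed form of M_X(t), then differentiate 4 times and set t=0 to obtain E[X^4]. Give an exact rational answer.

E[X^4] = M′′′′(0) = 94

M_X(t) = e^(2*e^(t) - 2)
M′(t) = 2*e^(-2)*e^(t)*e^(2*e^(t))
M′′(t) = (4*e^(2*t)*e^(2*e^(t)) + 2*e^(t)*e^(2*e^(t)))*e^(-2)
M′′′(t) = (8*e^(3*t)*e^(2*e^(t)) + 12*e^(2*t)*e^(2*e^(t)) + 2*e^(t)*e^(2*e^(t)))*e^(-2)
M′′′′(t) = (16*e^(4*t)*e^(2*e^(t)) + 48*e^(3*t)*e^(2*e^(t)) + 28*e^(2*t)*e^(2*e^(t)) + 2*e^(t)*e^(2*e^(t)))*e^(-2)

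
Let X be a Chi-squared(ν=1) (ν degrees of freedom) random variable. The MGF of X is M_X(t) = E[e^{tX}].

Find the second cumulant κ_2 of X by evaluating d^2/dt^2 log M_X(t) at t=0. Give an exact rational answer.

κ_2 = K^(2)(0) = 2

M_X(t) = 1/√(1 - 2*t)
K_X(t) = log M_X(t) = -log(1 - 2*t)/2
K^(2)(t) = 2/(4*t^2 - 4*t + 1)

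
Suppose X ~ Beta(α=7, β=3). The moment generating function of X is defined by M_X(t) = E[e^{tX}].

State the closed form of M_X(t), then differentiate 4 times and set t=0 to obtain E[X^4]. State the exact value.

M_X(t) = ₁F₁(7; 10; t)
D^4[M](t) = 42*₁F₁(11; 14; t)/143

E[X^4] = D^4[M](0) = 42/143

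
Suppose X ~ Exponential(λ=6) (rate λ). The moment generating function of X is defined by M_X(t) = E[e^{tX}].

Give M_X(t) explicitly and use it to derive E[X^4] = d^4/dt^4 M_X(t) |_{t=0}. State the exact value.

E[X^4] = M^(4)(0) = 1/54

M_X(t) = 6/(6 - t)
M^(4)(t) = -144/(t^5 - 30*t^4 + 360*t^3 - 2160*t^2 + 6480*t - 7776)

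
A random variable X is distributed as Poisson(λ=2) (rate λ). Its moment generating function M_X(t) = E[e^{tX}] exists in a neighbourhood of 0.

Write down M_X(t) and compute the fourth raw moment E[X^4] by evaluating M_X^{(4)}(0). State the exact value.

E[X^4] = M′′′′(0) = 94

M_X(t) = e^(2*e^(t) - 2)
M′(t) = 2*e^(-2)*e^(t)*e^(2*e^(t))
M′′(t) = (4*e^(2*t)*e^(2*e^(t)) + 2*e^(t)*e^(2*e^(t)))*e^(-2)
M′′′(t) = (8*e^(3*t)*e^(2*e^(t)) + 12*e^(2*t)*e^(2*e^(t)) + 2*e^(t)*e^(2*e^(t)))*e^(-2)
M′′′′(t) = (16*e^(4*t)*e^(2*e^(t)) + 48*e^(3*t)*e^(2*e^(t)) + 28*e^(2*t)*e^(2*e^(t)) + 2*e^(t)*e^(2*e^(t)))*e^(-2)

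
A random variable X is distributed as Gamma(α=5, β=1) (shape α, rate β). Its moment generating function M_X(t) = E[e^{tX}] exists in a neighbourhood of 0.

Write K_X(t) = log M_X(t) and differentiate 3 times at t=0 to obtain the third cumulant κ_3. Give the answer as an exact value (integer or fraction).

κ_3 = d^3K/dt^3 |_{t=0} = 10

M_X(t) = (1 - t)^(-5)
K_X(t) = log M_X(t) = -5*log(1 - t)
dK/dt = -5/(t - 1)
d^2K/dt^2 = 5/(t^2 - 2*t + 1)
d^3K/dt^3 = -10/(t^3 - 3*t^2 + 3*t - 1)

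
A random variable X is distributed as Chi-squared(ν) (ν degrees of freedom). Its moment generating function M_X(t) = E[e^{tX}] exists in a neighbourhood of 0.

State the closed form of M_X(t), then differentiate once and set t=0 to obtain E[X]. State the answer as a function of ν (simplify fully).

M_X(t) = (1 - 2*t)^(-ν/2)
D[M](t) = -ν/(2*t*(1 - 2*t)^(ν/2) - (1 - 2*t)^(ν/2))

E[X] = D[M](0) = ν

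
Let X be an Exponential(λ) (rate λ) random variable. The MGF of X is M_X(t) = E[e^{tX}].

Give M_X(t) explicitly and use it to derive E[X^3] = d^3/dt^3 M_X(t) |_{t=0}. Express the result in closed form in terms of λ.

E[X^3] = M^(3)(0) = 6/λ^3

M_X(t) = λ/(λ - t)
M^(3)(t) = 6*λ/(λ^4 - 4*λ^3*t + 6*λ^2*t^2 - 4*λ*t^3 + t^4)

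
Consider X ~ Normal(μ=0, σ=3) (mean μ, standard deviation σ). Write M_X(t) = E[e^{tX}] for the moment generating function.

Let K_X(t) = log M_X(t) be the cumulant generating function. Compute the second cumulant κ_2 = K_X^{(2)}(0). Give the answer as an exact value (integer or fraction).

M_X(t) = e^(9*t^2/2)
K_X(t) = log M_X(t) = 9*t^2/2
dK/dt = 9*t
d^2K/dt^2 = 9

κ_2 = d^2K/dt^2 |_{t=0} = 9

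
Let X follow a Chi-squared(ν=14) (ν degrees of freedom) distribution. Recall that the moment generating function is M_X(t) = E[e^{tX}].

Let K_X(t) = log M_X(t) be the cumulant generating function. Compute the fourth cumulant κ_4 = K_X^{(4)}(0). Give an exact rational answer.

κ_4 = d^4K/dt^4 |_{t=0} = 672

M_X(t) = (1 - 2*t)^(-7)
K_X(t) = log M_X(t) = -7*log(1 - 2*t)
dK/dt = -14/(2*t - 1)
d^2K/dt^2 = 28/(4*t^2 - 4*t + 1)
d^3K/dt^3 = -112/(8*t^3 - 12*t^2 + 6*t - 1)
d^4K/dt^4 = 672/(16*t^4 - 32*t^3 + 24*t^2 - 8*t + 1)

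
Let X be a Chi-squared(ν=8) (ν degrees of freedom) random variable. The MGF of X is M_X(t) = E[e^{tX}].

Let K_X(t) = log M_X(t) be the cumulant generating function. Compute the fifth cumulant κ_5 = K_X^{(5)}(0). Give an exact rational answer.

M_X(t) = (1 - 2*t)^(-4)
K_X(t) = log M_X(t) = -4*log(1 - 2*t)
K^(5)(t) = -3072/(32*t^5 - 80*t^4 + 80*t^3 - 40*t^2 + 10*t - 1)

κ_5 = K^(5)(0) = 3072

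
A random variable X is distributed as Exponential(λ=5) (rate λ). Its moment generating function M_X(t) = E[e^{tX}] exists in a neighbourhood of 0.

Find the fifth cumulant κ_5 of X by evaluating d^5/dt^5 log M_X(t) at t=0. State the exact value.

κ_5 = K′′′′′(0) = 24/3125

M_X(t) = 5/(5 - t)
K_X(t) = log M_X(t) = -log(5 - t) + log(5)
K′(t) = -1/(t - 5)
K′′(t) = 1/(t^2 - 10*t + 25)
K′′′(t) = -2/(t^3 - 15*t^2 + 75*t - 125)
K′′′′(t) = 6/(t^4 - 20*t^3 + 150*t^2 - 500*t + 625)
K′′′′′(t) = -24/(t^5 - 25*t^4 + 250*t^3 - 1250*t^2 + 3125*t - 3125)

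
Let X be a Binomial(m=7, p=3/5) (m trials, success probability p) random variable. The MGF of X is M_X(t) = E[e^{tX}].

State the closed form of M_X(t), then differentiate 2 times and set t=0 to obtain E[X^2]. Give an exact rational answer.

M_X(t) = (3*e^(t)/5 + 2/5)^7
M^(2)(t) = 107163*e^(7*t)/78125 + 367416*e^(6*t)/78125 + 20412*e^(5*t)/3125 + 72576*e^(4*t)/15625 + 27216*e^(3*t)/15625 + 24192*e^(2*t)/78125 + 1344*e^(t)/78125

E[X^2] = M^(2)(0) = 483/25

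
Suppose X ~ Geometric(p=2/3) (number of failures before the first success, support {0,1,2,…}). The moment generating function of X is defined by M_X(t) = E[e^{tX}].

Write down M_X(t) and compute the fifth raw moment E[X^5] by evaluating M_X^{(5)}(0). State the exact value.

E[X^5] = d^5M/dt^5 |_{t=0} = 91/2

M_X(t) = 2/(3*(1 - e^(t)/3))
dM/dt = 2*e^(t)/(e^(2*t) - 6*e^(t) + 9)
d^2M/dt^2 = (-2*e^(2*t) - 6*e^(t))/(e^(3*t) - 9*e^(2*t) + 27*e^(t) - 27)
d^3M/dt^3 = (2*e^(3*t) + 24*e^(2*t) + 18*e^(t))/(e^(4*t) - 12*e^(3*t) + 54*e^(2*t) - 108*e^(t) + 81)
d^4M/dt^4 = (-2*e^(4*t) - 66*e^(3*t) - 198*e^(2*t) - 54*e^(t))/(e^(5*t) - 15*e^(4*t) + 90*e^(3*t) - 270*e^(2*t) + 405*e^(t) - 243)
d^5M/dt^5 = (2*e^(5*t) + 156*e^(4*t) + 1188*e^(3*t) + 1404*e^(2*t) + 162*e^(t))/(e^(6*t) - 18*e^(5*t) + 135*e^(4*t) - 540*e^(3*t) + 1215*e^(2*t) - 1458*e^(t) + 729)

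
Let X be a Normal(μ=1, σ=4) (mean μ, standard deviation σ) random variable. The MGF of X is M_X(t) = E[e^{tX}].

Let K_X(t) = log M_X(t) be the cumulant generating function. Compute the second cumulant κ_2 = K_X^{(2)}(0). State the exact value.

M_X(t) = e^(8*t^2 + t)
K_X(t) = log M_X(t) = 8*t^2 + t
K^(2)(t) = 16

κ_2 = K^(2)(0) = 16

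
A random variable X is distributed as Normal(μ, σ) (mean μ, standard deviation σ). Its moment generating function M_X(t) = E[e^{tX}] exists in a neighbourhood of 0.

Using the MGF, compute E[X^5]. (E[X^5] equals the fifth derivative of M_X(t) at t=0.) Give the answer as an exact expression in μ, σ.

M_X(t) = e^(μ*t + σ^2*t^2/2)
dM/dt = μ*e^(μ*t)*e^(σ^2*t^2/2) + σ^2*t*e^(μ*t)*e^(σ^2*t^2/2)
d^2M/dt^2 = μ^2*e^(μ*t)*e^(σ^2*t^2/2) + 2*μ*σ^2*t*e^(μ*t)*e^(σ^2*t^2/2) + σ^4*t^2*e^(μ*t)*e^(σ^2*t^2/2) + σ^2*e^(μ*t)*e^(σ^2*t^2/2)

E[X^5] = d^5M/dt^5 |_{t=0} = μ*(μ^4 + 10*μ^2*σ^2 + 15*σ^4)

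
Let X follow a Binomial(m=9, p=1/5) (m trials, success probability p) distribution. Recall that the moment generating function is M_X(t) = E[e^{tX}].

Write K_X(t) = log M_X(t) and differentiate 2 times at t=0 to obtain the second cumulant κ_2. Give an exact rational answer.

κ_2 = K′′(0) = 36/25

M_X(t) = (e^(t)/5 + 4/5)^9
K_X(t) = log M_X(t) = 9*log(e^(t)/5 + 4/5)
K′(t) = 9*e^(t)/(e^(t) + 4)
K′′(t) = 36*e^(t)/(e^(2*t) + 8*e^(t) + 16)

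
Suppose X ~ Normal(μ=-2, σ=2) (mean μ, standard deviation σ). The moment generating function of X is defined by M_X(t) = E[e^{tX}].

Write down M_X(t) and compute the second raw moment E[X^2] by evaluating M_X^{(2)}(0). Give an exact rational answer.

E[X^2] = D^2[M](0) = 8

M_X(t) = e^(2*t^2 - 2*t)
D^2[M](t) = (16*t^2*e^(2*t^2) - 16*t*e^(2*t^2) + 8*e^(2*t^2))*e^(-2*t)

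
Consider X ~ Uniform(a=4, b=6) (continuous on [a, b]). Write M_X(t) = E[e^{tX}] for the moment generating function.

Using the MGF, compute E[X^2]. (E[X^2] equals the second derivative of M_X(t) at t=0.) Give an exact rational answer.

M_X(t) = (e^(6*t) - e^(4*t))/(2*t)
M^(2)(t) = (18*t^2*e^(6*t) - 8*t^2*e^(4*t) - 6*t*e^(6*t) + 4*t*e^(4*t) + e^(6*t) - e^(4*t))/t^3

E[X^2] = M^(2)(0) = 76/3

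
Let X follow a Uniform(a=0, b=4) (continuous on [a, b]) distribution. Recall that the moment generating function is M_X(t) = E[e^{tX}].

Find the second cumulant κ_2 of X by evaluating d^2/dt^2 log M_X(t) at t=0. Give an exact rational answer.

M_X(t) = (e^(4*t) - 1)/(4*t)
K_X(t) = log M_X(t) = -log(t) + log(e^(4*t) - 1) - 2*log(2)
D^2[K](t) = (-16*t^2*e^(4*t) + e^(8*t) - 2*e^(4*t) + 1)/(t^2*e^(8*t) - 2*t^2*e^(4*t) + t^2)

κ_2 = D^2[K](0) = 4/3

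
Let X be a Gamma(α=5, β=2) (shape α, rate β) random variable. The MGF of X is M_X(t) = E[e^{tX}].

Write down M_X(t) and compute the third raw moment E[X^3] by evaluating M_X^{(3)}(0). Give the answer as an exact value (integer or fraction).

M_X(t) = 32/(2 - t)^5
dM/dt = 160/(t^6 - 12*t^5 + 60*t^4 - 160*t^3 + 240*t^2 - 192*t + 64)
d^2M/dt^2 = -960/(t^7 - 14*t^6 + 84*t^5 - 280*t^4 + 560*t^3 - 672*t^2 + 448*t - 128)
d^3M/dt^3 = 6720/(t^8 - 16*t^7 + 112*t^6 - 448*t^5 + 1120*t^4 - 1792*t^3 + 1792*t^2 - 1024*t + 256)

E[X^3] = d^3M/dt^3 |_{t=0} = 105/4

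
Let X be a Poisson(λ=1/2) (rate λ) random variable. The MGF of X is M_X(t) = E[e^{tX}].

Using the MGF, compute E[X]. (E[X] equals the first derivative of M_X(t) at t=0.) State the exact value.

M_X(t) = e^(e^(t)/2 - 1/2)
D[M](t) = e^(-1/2)*e^(t)*e^(e^(t)/2)/2

E[X] = D[M](0) = 1/2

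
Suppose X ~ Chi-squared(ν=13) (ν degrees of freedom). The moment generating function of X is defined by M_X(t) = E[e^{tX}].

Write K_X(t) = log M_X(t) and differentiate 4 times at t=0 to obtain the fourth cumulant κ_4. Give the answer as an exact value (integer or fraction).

κ_4 = K′′′′(0) = 624

M_X(t) = (1 - 2*t)^(-13/2)
K_X(t) = log M_X(t) = -13*log(1 - 2*t)/2
K′(t) = -13/(2*t - 1)
K′′(t) = 26/(4*t^2 - 4*t + 1)
K′′′(t) = -104/(8*t^3 - 12*t^2 + 6*t - 1)
K′′′′(t) = 624/(16*t^4 - 32*t^3 + 24*t^2 - 8*t + 1)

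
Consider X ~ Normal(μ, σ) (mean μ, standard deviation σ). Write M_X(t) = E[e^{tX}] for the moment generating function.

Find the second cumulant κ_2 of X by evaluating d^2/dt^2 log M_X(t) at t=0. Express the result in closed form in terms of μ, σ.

M_X(t) = e^(μ*t + σ^2*t^2/2)
K_X(t) = log M_X(t) = μ*t + σ^2*t^2/2
K′(t) = μ + σ^2*t
K′′(t) = σ^2

κ_2 = K′′(0) = σ^2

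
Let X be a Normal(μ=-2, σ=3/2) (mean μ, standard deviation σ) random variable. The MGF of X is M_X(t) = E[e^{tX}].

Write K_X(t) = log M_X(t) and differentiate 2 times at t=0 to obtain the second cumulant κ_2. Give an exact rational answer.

M_X(t) = e^(9*t^2/8 - 2*t)
K_X(t) = log M_X(t) = 9*t^2/8 - 2*t
K′(t) = 9*t/4 - 2
K′′(t) = 9/4

κ_2 = K′′(0) = 9/4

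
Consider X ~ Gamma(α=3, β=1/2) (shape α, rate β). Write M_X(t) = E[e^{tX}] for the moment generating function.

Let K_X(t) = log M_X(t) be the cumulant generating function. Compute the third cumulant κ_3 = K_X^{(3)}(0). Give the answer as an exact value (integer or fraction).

M_X(t) = 1/(8*(1/2 - t)^3)
K_X(t) = log M_X(t) = -3*log(1/2 - t) - 3*log(2)
K^(3)(t) = -48/(8*t^3 - 12*t^2 + 6*t - 1)

κ_3 = K^(3)(0) = 48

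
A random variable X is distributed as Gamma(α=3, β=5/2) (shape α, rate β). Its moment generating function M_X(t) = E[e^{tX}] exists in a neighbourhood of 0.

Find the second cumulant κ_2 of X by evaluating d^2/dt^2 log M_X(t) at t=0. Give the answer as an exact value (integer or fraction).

κ_2 = K′′(0) = 12/25

M_X(t) = 125/(8*(5/2 - t)^3)
K_X(t) = log M_X(t) = -3*log(5/2 - t) - 3*log(2) + 3*log(5)
K′(t) = -6/(2*t - 5)
K′′(t) = 12/(4*t^2 - 20*t + 25)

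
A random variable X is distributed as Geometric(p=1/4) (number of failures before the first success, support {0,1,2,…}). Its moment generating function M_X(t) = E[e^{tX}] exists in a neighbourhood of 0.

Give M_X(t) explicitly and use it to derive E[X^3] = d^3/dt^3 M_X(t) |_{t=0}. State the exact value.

E[X^3] = d^3M/dt^3 |_{t=0} = 219

M_X(t) = 1/(4*(1 - 3*e^(t)/4))
dM/dt = 3*e^(t)/(9*e^(2*t) - 24*e^(t) + 16)
d^2M/dt^2 = (-9*e^(2*t) - 12*e^(t))/(27*e^(3*t) - 108*e^(2*t) + 144*e^(t) - 64)
d^3M/dt^3 = (27*e^(3*t) + 144*e^(2*t) + 48*e^(t))/(81*e^(4*t) - 432*e^(3*t) + 864*e^(2*t) - 768*e^(t) + 256)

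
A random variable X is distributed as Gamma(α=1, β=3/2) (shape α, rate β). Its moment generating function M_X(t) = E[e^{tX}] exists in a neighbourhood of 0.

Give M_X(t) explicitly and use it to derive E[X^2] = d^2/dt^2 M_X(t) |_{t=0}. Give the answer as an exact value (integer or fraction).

E[X^2] = M^(2)(0) = 8/9

M_X(t) = 3/(2*(3/2 - t))
M^(2)(t) = -24/(8*t^3 - 36*t^2 + 54*t - 27)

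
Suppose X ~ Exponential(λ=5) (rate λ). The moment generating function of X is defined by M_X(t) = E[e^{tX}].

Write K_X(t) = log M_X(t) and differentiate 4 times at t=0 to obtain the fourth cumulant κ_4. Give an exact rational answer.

M_X(t) = 5/(5 - t)
K_X(t) = log M_X(t) = -log(5 - t) + log(5)
D^4[K](t) = 6/(t^4 - 20*t^3 + 150*t^2 - 500*t + 625)

κ_4 = D^4[K](0) = 6/625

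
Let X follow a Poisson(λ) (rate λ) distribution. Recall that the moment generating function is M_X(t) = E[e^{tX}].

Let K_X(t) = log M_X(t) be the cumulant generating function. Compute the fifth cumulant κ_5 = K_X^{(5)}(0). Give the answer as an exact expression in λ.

κ_5 = K′′′′′(0) = λ

M_X(t) = e^(λ*(e^(t) - 1))
K_X(t) = log M_X(t) = λ*(e^(t) - 1)
K′(t) = λ*e^(t)
K′′(t) = λ*e^(t)
K′′′(t) = λ*e^(t)
K′′′′(t) = λ*e^(t)
K′′′′′(t) = λ*e^(t)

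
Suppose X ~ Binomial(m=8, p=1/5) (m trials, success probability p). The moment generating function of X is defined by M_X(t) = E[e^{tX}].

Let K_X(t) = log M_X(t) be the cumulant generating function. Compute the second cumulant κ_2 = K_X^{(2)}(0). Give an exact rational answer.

κ_2 = D^2[K](0) = 32/25

M_X(t) = (e^(t)/5 + 4/5)^8
K_X(t) = log M_X(t) = 8*log(e^(t)/5 + 4/5)
D^2[K](t) = 32*e^(t)/(e^(2*t) + 8*e^(t) + 16)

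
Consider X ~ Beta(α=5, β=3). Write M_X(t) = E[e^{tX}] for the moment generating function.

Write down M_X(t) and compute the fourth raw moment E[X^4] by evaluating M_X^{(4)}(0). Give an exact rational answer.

E[X^4] = M′′′′(0) = 7/33

M_X(t) = ₁F₁(5; 8; t)
M′(t) = 5*₁F₁(6; 9; t)/8
M′′(t) = 5*₁F₁(7; 10; t)/12
M′′′(t) = 7*₁F₁(8; 11; t)/24
M′′′′(t) = 7*₁F₁(9; 12; t)/33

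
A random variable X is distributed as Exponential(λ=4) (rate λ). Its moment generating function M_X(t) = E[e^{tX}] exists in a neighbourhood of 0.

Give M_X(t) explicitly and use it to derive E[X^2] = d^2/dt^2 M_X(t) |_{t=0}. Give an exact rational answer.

M_X(t) = 4/(4 - t)
D^2[M](t) = -8/(t^3 - 12*t^2 + 48*t - 64)

E[X^2] = D^2[M](0) = 1/8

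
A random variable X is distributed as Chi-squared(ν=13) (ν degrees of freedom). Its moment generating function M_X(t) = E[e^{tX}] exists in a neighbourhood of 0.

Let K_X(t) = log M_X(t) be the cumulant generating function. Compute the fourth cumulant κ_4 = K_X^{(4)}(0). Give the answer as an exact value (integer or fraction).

M_X(t) = (1 - 2*t)^(-13/2)
K_X(t) = log M_X(t) = -13*log(1 - 2*t)/2
dK/dt = -13/(2*t - 1)
d^2K/dt^2 = 26/(4*t^2 - 4*t + 1)
d^3K/dt^3 = -104/(8*t^3 - 12*t^2 + 6*t - 1)
d^4K/dt^4 = 624/(16*t^4 - 32*t^3 + 24*t^2 - 8*t + 1)

κ_4 = d^4K/dt^4 |_{t=0} = 624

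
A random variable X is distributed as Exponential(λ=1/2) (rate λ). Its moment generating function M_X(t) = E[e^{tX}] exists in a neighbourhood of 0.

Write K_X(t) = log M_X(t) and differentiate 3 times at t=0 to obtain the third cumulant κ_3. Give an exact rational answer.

κ_3 = K^(3)(0) = 16

M_X(t) = 1/(2*(1/2 - t))
K_X(t) = log M_X(t) = -log(1/2 - t) - log(2)
K^(3)(t) = -16/(8*t^3 - 12*t^2 + 6*t - 1)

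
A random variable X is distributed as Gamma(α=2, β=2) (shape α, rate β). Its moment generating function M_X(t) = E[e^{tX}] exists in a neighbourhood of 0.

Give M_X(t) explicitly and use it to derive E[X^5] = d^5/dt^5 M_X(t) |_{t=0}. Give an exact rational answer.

E[X^5] = D^5[M](0) = 45/2

M_X(t) = 4/(2 - t)^2
D^5[M](t) = -2880/(t^7 - 14*t^6 + 84*t^5 - 280*t^4 + 560*t^3 - 672*t^2 + 448*t - 128)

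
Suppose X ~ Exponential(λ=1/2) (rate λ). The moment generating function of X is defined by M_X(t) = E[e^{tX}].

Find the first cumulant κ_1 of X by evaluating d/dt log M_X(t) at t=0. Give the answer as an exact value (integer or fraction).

M_X(t) = 1/(2*(1/2 - t))
K_X(t) = log M_X(t) = -log(1/2 - t) - log(2)
K′(t) = -2/(2*t - 1)

κ_1 = K′(0) = 2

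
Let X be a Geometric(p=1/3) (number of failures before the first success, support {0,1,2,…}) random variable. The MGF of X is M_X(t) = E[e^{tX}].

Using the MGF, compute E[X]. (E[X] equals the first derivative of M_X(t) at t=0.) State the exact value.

M_X(t) = 1/(3*(1 - 2*e^(t)/3))
D[M](t) = 2*e^(t)/(4*e^(2*t) - 12*e^(t) + 9)

E[X] = D[M](0) = 2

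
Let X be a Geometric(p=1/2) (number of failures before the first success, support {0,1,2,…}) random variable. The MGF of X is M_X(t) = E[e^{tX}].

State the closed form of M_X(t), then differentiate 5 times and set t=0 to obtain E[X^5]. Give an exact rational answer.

M_X(t) = 1/(2*(1 - e^(t)/2))
dM/dt = e^(t)/(e^(2*t) - 4*e^(t) + 4)
d^2M/dt^2 = (-e^(2*t) - 2*e^(t))/(e^(3*t) - 6*e^(2*t) + 12*e^(t) - 8)
d^3M/dt^3 = (e^(3*t) + 8*e^(2*t) + 4*e^(t))/(e^(4*t) - 8*e^(3*t) + 24*e^(2*t) - 32*e^(t) + 16)
d^4M/dt^4 = (-e^(4*t) - 22*e^(3*t) - 44*e^(2*t) - 8*e^(t))/(e^(5*t) - 10*e^(4*t) + 40*e^(3*t) - 80*e^(2*t) + 80*e^(t) - 32)
d^5M/dt^5 = (e^(5*t) + 52*e^(4*t) + 264*e^(3*t) + 208*e^(2*t) + 16*e^(t))/(e^(6*t) - 12*e^(5*t) + 60*e^(4*t) - 160*e^(3*t) + 240*e^(2*t) - 192*e^(t) + 64)

E[X^5] = d^5M/dt^5 |_{t=0} = 541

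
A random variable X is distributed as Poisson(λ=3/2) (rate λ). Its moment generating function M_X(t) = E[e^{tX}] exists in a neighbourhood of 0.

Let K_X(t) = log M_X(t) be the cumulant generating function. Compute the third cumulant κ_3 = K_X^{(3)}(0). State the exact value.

κ_3 = D^3[K](0) = 3/2

M_X(t) = e^(3*e^(t)/2 - 3/2)
K_X(t) = log M_X(t) = 3*e^(t)/2 - 3/2
D^3[K](t) = 3*e^(t)/2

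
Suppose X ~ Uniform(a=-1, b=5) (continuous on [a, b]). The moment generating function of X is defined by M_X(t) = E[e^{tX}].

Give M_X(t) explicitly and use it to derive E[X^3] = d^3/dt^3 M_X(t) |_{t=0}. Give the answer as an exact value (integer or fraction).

E[X^3] = M′′′(0) = 26

M_X(t) = (e^(5*t) - e^(-t))/(6*t)
M′(t) = (5*t*e^(6*t) + t - e^(6*t) + 1)*e^(-t)/(6*t^2)
M′′(t) = (25*t^2*e^(6*t) - t^2 - 10*t*e^(6*t) - 2*t + 2*e^(6*t) - 2)*e^(-t)/(6*t^3)
M′′′(t) = (125*t^3*e^(6*t) + t^3 - 75*t^2*e^(6*t) + 3*t^2 + 30*t*e^(6*t) + 6*t - 6*e^(6*t) + 6)*e^(-t)/(6*t^4)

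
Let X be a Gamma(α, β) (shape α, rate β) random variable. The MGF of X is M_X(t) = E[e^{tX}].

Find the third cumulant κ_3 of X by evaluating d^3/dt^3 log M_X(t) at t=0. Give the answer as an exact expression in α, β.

M_X(t) = (β/(β - t))^α
K_X(t) = log M_X(t) = α*(log(β) - log(β - t))
K′(t) = -α/(-β + t)
K′′(t) = α/(β^2 - 2*β*t + t^2)
K′′′(t) = -2*α/(-β^3 + 3*β^2*t - 3*β*t^2 + t^3)

κ_3 = K′′′(0) = 2*α/β^3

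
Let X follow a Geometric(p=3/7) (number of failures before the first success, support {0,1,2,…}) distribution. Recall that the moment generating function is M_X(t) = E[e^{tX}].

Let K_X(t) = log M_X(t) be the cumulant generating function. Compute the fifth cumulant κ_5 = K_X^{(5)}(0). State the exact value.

M_X(t) = 3/(7*(1 - 4*e^(t)/7))
K_X(t) = log M_X(t) = -log(1 - 4*e^(t)/7) - log(7) + log(3)
K^(5)(t) = (-1792*e^(4*t) - 34496*e^(3*t) - 60368*e^(2*t) - 9604*e^(t))/(1024*e^(5*t) - 8960*e^(4*t) + 31360*e^(3*t) - 54880*e^(2*t) + 48020*e^(t) - 16807)

κ_5 = K^(5)(0) = 35420/81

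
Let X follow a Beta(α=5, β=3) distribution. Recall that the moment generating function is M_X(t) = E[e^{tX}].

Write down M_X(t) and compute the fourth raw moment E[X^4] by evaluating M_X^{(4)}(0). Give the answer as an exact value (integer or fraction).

M_X(t) = ₁F₁(5; 8; t)
dM/dt = 5*₁F₁(6; 9; t)/8
d^2M/dt^2 = 5*₁F₁(7; 10; t)/12
d^3M/dt^3 = 7*₁F₁(8; 11; t)/24
d^4M/dt^4 = 7*₁F₁(9; 12; t)/33

E[X^4] = d^4M/dt^4 |_{t=0} = 7/33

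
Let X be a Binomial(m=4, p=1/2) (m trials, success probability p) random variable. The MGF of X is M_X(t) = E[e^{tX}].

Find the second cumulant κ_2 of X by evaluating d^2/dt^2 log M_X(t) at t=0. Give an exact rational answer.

κ_2 = K′′(0) = 1

M_X(t) = (e^(t)/2 + 1/2)^4
K_X(t) = log M_X(t) = 4*log(e^(t)/2 + 1/2)
K′(t) = 4*e^(t)/(e^(t) + 1)
K′′(t) = 4*e^(t)/(e^(2*t) + 2*e^(t) + 1)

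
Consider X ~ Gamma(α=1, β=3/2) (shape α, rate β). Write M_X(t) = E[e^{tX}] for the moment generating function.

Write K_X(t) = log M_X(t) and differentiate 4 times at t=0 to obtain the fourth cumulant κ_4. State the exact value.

M_X(t) = 3/(2*(3/2 - t))
K_X(t) = log M_X(t) = -log(3/2 - t) - log(2) + log(3)
K′(t) = -2/(2*t - 3)
K′′(t) = 4/(4*t^2 - 12*t + 9)
K′′′(t) = -16/(8*t^3 - 36*t^2 + 54*t - 27)
K′′′′(t) = 96/(16*t^4 - 96*t^3 + 216*t^2 - 216*t + 81)

κ_4 = K′′′′(0) = 32/27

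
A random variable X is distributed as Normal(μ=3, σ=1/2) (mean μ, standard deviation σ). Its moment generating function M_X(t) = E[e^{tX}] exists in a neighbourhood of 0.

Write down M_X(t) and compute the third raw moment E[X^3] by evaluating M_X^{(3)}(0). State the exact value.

M_X(t) = e^(t^2/8 + 3*t)
dM/dt = t*e^(3*t)*e^(t^2/8)/4 + 3*e^(3*t)*e^(t^2/8)
d^2M/dt^2 = t^2*e^(3*t)*e^(t^2/8)/16 + 3*t*e^(3*t)*e^(t^2/8)/2 + 37*e^(3*t)*e^(t^2/8)/4
d^3M/dt^3 = t^3*e^(3*t)*e^(t^2/8)/64 + 9*t^2*e^(3*t)*e^(t^2/8)/16 + 111*t*e^(3*t)*e^(t^2/8)/16 + 117*e^(3*t)*e^(t^2/8)/4

E[X^3] = d^3M/dt^3 |_{t=0} = 117/4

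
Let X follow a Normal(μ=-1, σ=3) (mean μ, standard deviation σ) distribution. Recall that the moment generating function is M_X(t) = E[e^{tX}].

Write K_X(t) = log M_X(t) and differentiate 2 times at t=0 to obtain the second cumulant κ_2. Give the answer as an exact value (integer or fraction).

κ_2 = D^2[K](0) = 9

M_X(t) = e^(9*t^2/2 - t)
K_X(t) = log M_X(t) = 9*t^2/2 - t
D^2[K](t) = 9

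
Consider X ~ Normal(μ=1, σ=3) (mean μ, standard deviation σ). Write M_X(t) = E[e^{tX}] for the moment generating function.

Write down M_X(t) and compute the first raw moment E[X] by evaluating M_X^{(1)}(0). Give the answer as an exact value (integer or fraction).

M_X(t) = e^(9*t^2/2 + t)
D[M](t) = 9*t*e^(t)*e^(9*t^2/2) + e^(t)*e^(9*t^2/2)

E[X] = D[M](0) = 1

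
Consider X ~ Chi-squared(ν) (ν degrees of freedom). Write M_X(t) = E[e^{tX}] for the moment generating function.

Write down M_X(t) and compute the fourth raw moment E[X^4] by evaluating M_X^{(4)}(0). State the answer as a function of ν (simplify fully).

M_X(t) = (1 - 2*t)^(-ν/2)
M^(4)(t) = (ν^4 + 12*ν^3 + 44*ν^2 + 48*ν)/(16*t^4*(1 - 2*t)^(ν/2) - 32*t^3*(1 - 2*t)^(ν/2) + 24*t^2*(1 - 2*t)^(ν/2) - 8*t*(1 - 2*t)^(ν/2) + (1 - 2*t)^(ν/2))

E[X^4] = M^(4)(0) = ν*(ν^3 + 12*ν^2 + 44*ν + 48)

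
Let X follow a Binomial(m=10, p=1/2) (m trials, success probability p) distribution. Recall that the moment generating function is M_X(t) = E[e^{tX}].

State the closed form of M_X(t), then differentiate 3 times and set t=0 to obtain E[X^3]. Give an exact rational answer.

E[X^3] = d^3M/dt^3 |_{t=0} = 325/2

M_X(t) = (e^(t)/2 + 1/2)^10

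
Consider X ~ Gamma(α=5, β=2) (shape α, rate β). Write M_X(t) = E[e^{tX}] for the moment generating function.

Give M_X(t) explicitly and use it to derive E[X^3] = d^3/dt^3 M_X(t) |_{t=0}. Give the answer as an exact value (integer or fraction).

E[X^3] = M′′′(0) = 105/4

M_X(t) = 32/(2 - t)^5
M′(t) = 160/(t^6 - 12*t^5 + 60*t^4 - 160*t^3 + 240*t^2 - 192*t + 64)
M′′(t) = -960/(t^7 - 14*t^6 + 84*t^5 - 280*t^4 + 560*t^3 - 672*t^2 + 448*t - 128)
M′′′(t) = 6720/(t^8 - 16*t^7 + 112*t^6 - 448*t^5 + 1120*t^4 - 1792*t^3 + 1792*t^2 - 1024*t + 256)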